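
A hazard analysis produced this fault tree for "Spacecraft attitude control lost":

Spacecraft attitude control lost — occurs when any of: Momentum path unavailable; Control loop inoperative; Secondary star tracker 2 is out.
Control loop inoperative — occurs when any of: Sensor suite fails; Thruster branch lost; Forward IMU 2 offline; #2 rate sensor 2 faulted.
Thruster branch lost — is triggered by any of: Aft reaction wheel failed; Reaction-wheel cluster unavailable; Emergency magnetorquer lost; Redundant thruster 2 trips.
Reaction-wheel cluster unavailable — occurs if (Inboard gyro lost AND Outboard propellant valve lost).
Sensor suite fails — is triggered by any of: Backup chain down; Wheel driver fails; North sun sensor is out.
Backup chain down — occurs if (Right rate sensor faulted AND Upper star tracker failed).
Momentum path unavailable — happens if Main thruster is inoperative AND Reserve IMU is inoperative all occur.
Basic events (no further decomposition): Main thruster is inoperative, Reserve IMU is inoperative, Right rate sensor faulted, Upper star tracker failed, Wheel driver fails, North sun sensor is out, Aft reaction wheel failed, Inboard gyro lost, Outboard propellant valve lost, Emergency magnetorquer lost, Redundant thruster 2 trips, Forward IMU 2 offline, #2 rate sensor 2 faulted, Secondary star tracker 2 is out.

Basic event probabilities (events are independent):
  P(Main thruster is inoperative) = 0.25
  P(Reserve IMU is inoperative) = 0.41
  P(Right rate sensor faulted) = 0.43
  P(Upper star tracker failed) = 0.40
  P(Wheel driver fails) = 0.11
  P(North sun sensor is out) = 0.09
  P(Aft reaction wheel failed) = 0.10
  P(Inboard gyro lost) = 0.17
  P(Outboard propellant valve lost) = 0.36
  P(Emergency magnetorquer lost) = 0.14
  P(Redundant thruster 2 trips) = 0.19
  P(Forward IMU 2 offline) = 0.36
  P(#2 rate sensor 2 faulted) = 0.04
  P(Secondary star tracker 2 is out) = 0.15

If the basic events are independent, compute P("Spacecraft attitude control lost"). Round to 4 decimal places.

P(Momentum path unavailable) [AND] = 0.25 × 0.41 = 0.102500
P(Backup chain down) [AND] = 0.43 × 0.40 = 0.172000
P(Sensor suite fails) [OR] = 1 − (1−0.172000) × (1−0.11) × (1−0.09) = 0.329403
P(Reaction-wheel cluster unavailable) [AND] = 0.17 × 0.36 = 0.061200
P(Thruster branch lost) [OR] = 1 − (1−0.10) × (1−0.061200) × (1−0.14) × (1−0.19) = 0.411429
P(Control loop inoperative) [OR] = 1 − (1−0.329403) × (1−0.411429) × (1−0.36) × (1−0.04) = 0.757500
P(Spacecraft attitude control lost) [OR] = 1 − (1−0.102500) × (1−0.757500) × (1−0.15) = 0.815003
Rounded to 4 decimal places: P(Spacecraft attitude control lost) ≈ 0.8150.

0.8150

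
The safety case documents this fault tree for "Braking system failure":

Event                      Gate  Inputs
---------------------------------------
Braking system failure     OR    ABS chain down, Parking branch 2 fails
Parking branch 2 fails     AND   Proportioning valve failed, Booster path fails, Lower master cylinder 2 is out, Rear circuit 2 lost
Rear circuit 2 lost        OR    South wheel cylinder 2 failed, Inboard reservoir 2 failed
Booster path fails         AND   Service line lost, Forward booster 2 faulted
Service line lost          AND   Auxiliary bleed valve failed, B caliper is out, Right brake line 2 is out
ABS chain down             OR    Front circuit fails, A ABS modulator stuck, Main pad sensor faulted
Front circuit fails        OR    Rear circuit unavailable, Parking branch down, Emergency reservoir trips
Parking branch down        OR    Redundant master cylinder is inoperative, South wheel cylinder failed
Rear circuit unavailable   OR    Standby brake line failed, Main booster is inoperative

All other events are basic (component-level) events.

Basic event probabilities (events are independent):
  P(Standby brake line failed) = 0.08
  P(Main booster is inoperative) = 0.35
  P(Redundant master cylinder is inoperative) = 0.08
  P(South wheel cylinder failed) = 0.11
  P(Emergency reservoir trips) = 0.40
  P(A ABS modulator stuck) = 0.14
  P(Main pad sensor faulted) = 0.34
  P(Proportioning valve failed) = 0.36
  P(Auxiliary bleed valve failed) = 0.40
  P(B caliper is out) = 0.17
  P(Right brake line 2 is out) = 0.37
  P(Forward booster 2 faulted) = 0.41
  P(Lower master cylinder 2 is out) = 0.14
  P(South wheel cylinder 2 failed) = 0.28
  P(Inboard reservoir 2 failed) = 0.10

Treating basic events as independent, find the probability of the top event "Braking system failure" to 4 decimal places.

P(Rear circuit unavailable) [OR] = 1 − (1−0.08) × (1−0.35) = 0.402000
P(Parking branch down) [OR] = 1 − (1−0.08) × (1−0.11) = 0.181200
P(Front circuit fails) [OR] = 1 − (1−0.402000) × (1−0.181200) × (1−0.40) = 0.706215
P(ABS chain down) [OR] = 1 − (1−0.706215) × (1−0.14) × (1−0.34) = 0.833248
P(Service line lost) [AND] = 0.40 × 0.17 × 0.37 = 0.025160
P(Booster path fails) [AND] = 0.025160 × 0.41 = 0.010316
P(Rear circuit 2 lost) [OR] = 1 − (1−0.28) × (1−0.10) = 0.352000
P(Parking branch 2 fails) [AND] = 0.36 × 0.010316 × 0.14 × 0.352000 = 0.000183
P(Braking system failure) [OR] = 1 − (1−0.833248) × (1−0.000183) = 0.833279
Rounded to 4 decimal places: P(Braking system failure) ≈ 0.8333.

0.8333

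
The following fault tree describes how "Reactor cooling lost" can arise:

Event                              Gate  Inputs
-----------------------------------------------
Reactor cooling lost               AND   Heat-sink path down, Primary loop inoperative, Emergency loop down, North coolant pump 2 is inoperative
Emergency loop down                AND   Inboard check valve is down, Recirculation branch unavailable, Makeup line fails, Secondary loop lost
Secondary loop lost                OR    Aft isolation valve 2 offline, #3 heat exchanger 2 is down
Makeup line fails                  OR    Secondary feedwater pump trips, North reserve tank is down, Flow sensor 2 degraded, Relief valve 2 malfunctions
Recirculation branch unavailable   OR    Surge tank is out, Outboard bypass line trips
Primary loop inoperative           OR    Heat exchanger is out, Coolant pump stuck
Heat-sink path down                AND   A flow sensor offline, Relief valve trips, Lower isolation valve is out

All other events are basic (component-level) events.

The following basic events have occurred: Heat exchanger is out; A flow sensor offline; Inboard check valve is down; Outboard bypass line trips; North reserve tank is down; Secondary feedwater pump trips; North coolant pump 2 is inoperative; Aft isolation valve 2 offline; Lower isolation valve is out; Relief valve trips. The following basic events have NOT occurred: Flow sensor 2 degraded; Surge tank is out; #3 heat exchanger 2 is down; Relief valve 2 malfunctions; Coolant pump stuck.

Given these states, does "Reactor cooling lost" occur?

Heat-sink path down [AND]: A flow sensor offline=occurs, Relief valve trips=occurs, Lower isolation valve is out=occurs → all inputs occur → occurs.
Primary loop inoperative [OR]: Heat exchanger is out=occurs, Coolant pump stuck=not → at least one input occurs → occurs.
Recirculation branch unavailable [OR]: Surge tank is out=not, Outboard bypass line trips=occurs → at least one input occurs → occurs.
Makeup line fails [OR]: Secondary feedwater pump trips=occurs, North reserve tank is down=occurs, Flow sensor 2 degraded=not, Relief valve 2 malfunctions=not → at least one input occurs → occurs.
Secondary loop lost [OR]: Aft isolation valve 2 offline=occurs, #3 heat exchanger 2 is down=not → at least one input occurs → occurs.
Emergency loop down [AND]: Inboard check valve is down=occurs, Recirculation branch unavailable=occurs, Makeup line fails=occurs, Secondary loop lost=occurs → all inputs occur → occurs.
Reactor cooling lost [AND]: Heat-sink path down=occurs, Primary loop inoperative=occurs, Emergency loop down=occurs, North coolant pump 2 is inoperative=occurs → all inputs occur → occurs.

Yes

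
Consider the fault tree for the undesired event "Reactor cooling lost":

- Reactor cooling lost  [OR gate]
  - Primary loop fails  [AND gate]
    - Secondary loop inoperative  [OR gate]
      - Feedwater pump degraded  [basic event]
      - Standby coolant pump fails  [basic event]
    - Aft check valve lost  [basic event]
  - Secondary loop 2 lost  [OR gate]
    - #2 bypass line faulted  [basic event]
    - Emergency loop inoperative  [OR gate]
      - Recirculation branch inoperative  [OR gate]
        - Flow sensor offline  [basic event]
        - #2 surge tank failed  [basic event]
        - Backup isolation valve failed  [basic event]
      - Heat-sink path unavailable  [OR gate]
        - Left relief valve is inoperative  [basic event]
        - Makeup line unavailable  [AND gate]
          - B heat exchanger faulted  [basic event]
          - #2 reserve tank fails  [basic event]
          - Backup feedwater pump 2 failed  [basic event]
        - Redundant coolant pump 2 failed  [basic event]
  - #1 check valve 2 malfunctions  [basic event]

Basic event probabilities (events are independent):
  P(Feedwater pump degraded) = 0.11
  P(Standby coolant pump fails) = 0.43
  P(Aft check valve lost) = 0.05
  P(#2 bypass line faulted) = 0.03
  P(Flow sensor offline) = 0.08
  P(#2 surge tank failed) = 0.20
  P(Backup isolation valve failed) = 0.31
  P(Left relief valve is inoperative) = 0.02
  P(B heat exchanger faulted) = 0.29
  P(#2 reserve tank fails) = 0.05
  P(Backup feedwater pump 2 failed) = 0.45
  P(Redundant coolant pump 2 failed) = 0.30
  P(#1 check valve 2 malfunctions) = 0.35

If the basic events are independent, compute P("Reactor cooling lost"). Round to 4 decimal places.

P(Secondary loop inoperative) [OR] = 1 − (1−0.11) × (1−0.43) = 0.492700
P(Primary loop fails) [AND] = 0.492700 × 0.05 = 0.024635
P(Recirculation branch inoperative) [OR] = 1 − (1−0.08) × (1−0.20) × (1−0.31) = 0.492160
P(Makeup line unavailable) [AND] = 0.29 × 0.05 × 0.45 = 0.006525
P(Heat-sink path unavailable) [OR] = 1 − (1−0.02) × (1−0.006525) × (1−0.30) = 0.318476
P(Emergency loop inoperative) [OR] = 1 − (1−0.492160) × (1−0.318476) = 0.653895
P(Secondary loop 2 lost) [OR] = 1 − (1−0.03) × (1−0.653895) = 0.664278
P(Reactor cooling lost) [OR] = 1 − (1−0.024635) × (1−0.664278) × (1−0.35) = 0.787157
Rounded to 4 decimal places: P(Reactor cooling lost) ≈ 0.7872.

0.7872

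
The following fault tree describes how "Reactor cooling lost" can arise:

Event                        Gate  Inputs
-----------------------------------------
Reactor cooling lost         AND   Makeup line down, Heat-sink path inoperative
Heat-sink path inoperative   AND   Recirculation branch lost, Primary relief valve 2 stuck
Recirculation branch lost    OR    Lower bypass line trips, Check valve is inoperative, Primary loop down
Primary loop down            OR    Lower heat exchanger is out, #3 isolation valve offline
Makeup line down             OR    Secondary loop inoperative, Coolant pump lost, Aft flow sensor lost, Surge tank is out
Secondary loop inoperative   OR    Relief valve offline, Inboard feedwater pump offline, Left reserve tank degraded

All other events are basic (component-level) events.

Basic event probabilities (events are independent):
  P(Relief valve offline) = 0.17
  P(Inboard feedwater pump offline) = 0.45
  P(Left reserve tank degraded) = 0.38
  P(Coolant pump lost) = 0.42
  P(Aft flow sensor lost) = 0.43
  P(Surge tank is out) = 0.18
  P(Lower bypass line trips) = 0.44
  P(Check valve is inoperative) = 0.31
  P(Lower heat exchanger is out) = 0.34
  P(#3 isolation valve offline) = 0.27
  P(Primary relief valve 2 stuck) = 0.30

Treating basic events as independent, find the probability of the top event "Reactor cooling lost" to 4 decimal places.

0.2254

P(Secondary loop inoperative) [OR] = 1 − (1−0.17) × (1−0.45) × (1−0.38) = 0.716970
P(Makeup line down) [OR] = 1 − (1−0.716970) × (1−0.42) × (1−0.43) × (1−0.18) = 0.923273
P(Primary loop down) [OR] = 1 − (1−0.34) × (1−0.27) = 0.518200
P(Recirculation branch lost) [OR] = 1 − (1−0.44) × (1−0.31) × (1−0.518200) = 0.813832
P(Heat-sink path inoperative) [AND] = 0.813832 × 0.30 = 0.244150
P(Reactor cooling lost) [AND] = 0.923273 × 0.244150 = 0.225417
Rounded to 4 decimal places: P(Reactor cooling lost) ≈ 0.2254.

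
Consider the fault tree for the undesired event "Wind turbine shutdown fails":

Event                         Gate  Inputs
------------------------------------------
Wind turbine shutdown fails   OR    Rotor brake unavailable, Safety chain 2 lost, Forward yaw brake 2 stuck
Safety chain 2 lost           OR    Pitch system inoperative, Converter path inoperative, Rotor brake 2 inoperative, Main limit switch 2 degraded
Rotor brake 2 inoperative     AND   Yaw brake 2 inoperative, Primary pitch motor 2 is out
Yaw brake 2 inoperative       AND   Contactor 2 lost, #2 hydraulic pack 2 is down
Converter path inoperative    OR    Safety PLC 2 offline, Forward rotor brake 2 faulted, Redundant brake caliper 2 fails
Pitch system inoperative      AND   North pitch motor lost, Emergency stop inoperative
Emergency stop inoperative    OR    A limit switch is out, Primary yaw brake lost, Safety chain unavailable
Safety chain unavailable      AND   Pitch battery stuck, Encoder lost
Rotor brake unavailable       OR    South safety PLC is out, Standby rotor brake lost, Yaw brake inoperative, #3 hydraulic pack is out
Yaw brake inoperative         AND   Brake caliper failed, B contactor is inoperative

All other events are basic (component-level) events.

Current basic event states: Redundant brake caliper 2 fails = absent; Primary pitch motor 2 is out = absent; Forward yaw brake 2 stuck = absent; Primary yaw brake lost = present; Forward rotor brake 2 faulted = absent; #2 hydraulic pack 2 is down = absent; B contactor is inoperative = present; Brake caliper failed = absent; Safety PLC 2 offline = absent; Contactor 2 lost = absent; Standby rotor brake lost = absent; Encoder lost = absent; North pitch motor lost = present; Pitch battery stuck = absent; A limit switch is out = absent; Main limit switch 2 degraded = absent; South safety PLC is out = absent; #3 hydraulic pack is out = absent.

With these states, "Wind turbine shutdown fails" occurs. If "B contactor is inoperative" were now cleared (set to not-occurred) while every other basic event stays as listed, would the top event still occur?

Yes

Counterfactual: set "B contactor is inoperative" to not occurred.
Yaw brake inoperative [AND]: Brake caliper failed=not, B contactor is inoperative=not → not all inputs occur → does not occur.
Rotor brake unavailable [OR]: South safety PLC is out=not, Standby rotor brake lost=not, Yaw brake inoperative=not, #3 hydraulic pack is out=not → no input occurs → does not occur.
Safety chain unavailable [AND]: Pitch battery stuck=not, Encoder lost=not → not all inputs occur → does not occur.
Emergency stop inoperative [OR]: A limit switch is out=not, Primary yaw brake lost=occurs, Safety chain unavailable=not → at least one input occurs → occurs.
Pitch system inoperative [AND]: North pitch motor lost=occurs, Emergency stop inoperative=occurs → all inputs occur → occurs.
Converter path inoperative [OR]: Safety PLC 2 offline=not, Forward rotor brake 2 faulted=not, Redundant brake caliper 2 fails=not → no input occurs → does not occur.
Yaw brake 2 inoperative [AND]: Contactor 2 lost=not, #2 hydraulic pack 2 is down=not → not all inputs occur → does not occur.
Rotor brake 2 inoperative [AND]: Yaw brake 2 inoperative=not, Primary pitch motor 2 is out=not → not all inputs occur → does not occur.
Safety chain 2 lost [OR]: Pitch system inoperative=occurs, Converter path inoperative=not, Rotor brake 2 inoperative=not, Main limit switch 2 degraded=not → at least one input occurs → occurs.
Wind turbine shutdown fails [OR]: Rotor brake unavailable=not, Safety chain 2 lost=occurs, Forward yaw brake 2 stuck=not → at least one input occurs → occurs.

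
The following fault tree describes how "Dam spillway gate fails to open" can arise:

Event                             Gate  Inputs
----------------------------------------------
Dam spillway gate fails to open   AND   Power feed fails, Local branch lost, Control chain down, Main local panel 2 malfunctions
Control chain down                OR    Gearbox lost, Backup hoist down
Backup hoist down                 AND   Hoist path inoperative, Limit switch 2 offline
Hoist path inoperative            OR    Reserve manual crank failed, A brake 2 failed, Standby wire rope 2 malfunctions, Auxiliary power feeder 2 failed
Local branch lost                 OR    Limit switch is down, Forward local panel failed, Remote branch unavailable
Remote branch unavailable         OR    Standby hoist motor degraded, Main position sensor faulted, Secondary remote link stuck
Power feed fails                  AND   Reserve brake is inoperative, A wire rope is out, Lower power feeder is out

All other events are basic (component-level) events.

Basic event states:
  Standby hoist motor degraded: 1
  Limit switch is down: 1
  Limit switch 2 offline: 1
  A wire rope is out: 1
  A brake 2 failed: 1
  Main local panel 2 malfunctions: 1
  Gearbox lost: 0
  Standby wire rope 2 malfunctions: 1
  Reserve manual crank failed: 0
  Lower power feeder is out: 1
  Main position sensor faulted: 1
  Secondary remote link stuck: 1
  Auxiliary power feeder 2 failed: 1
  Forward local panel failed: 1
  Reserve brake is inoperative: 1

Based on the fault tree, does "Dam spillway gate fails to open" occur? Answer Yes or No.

Power feed fails [AND]: Reserve brake is inoperative=occurs, A wire rope is out=occurs, Lower power feeder is out=occurs → all inputs occur → occurs.
Remote branch unavailable [OR]: Standby hoist motor degraded=occurs, Main position sensor faulted=occurs, Secondary remote link stuck=occurs → at least one input occurs → occurs.
Local branch lost [OR]: Limit switch is down=occurs, Forward local panel failed=occurs, Remote branch unavailable=occurs → at least one input occurs → occurs.
Hoist path inoperative [OR]: Reserve manual crank failed=not, A brake 2 failed=occurs, Standby wire rope 2 malfunctions=occurs, Auxiliary power feeder 2 failed=occurs → at least one input occurs → occurs.
Backup hoist down [AND]: Hoist path inoperative=occurs, Limit switch 2 offline=occurs → all inputs occur → occurs.
Control chain down [OR]: Gearbox lost=not, Backup hoist down=occurs → at least one input occurs → occurs.
Dam spillway gate fails to open [AND]: Power feed fails=occurs, Local branch lost=occurs, Control chain down=occurs, Main local panel 2 malfunctions=occurs → all inputs occur → occurs.

Yes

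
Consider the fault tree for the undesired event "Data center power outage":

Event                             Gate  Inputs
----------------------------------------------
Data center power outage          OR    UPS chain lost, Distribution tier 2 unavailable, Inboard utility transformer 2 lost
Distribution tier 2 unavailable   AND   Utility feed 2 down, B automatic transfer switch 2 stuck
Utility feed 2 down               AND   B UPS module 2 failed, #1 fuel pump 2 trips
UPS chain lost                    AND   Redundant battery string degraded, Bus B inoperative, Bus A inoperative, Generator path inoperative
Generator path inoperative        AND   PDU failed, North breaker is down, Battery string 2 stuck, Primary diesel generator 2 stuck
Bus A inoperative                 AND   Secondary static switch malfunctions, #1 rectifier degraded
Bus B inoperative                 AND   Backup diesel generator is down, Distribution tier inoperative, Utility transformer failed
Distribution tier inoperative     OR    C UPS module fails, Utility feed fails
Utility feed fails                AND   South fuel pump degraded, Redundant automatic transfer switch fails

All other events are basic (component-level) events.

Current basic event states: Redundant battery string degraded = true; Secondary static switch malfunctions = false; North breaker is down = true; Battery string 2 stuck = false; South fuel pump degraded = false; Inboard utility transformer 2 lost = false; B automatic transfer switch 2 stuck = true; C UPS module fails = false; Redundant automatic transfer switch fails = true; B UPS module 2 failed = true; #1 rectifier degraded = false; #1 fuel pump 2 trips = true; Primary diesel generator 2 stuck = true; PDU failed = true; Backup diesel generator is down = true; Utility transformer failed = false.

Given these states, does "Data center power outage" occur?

Utility feed fails [AND]: South fuel pump degraded=not, Redundant automatic transfer switch fails=occurs → not all inputs occur → does not occur.
Distribution tier inoperative [OR]: C UPS module fails=not, Utility feed fails=not → no input occurs → does not occur.
Bus B inoperative [AND]: Backup diesel generator is down=occurs, Distribution tier inoperative=not, Utility transformer failed=not → not all inputs occur → does not occur.
Bus A inoperative [AND]: Secondary static switch malfunctions=not, #1 rectifier degraded=not → not all inputs occur → does not occur.
Generator path inoperative [AND]: PDU failed=occurs, North breaker is down=occurs, Battery string 2 stuck=not, Primary diesel generator 2 stuck=occurs → not all inputs occur → does not occur.
UPS chain lost [AND]: Redundant battery string degraded=occurs, Bus B inoperative=not, Bus A inoperative=not, Generator path inoperative=not → not all inputs occur → does not occur.
Utility feed 2 down [AND]: B UPS module 2 failed=occurs, #1 fuel pump 2 trips=occurs → all inputs occur → occurs.
Distribution tier 2 unavailable [AND]: Utility feed 2 down=occurs, B automatic transfer switch 2 stuck=occurs → all inputs occur → occurs.
Data center power outage [OR]: UPS chain lost=not, Distribution tier 2 unavailable=occurs, Inboard utility transformer 2 lost=not → at least one input occurs → occurs.

Yes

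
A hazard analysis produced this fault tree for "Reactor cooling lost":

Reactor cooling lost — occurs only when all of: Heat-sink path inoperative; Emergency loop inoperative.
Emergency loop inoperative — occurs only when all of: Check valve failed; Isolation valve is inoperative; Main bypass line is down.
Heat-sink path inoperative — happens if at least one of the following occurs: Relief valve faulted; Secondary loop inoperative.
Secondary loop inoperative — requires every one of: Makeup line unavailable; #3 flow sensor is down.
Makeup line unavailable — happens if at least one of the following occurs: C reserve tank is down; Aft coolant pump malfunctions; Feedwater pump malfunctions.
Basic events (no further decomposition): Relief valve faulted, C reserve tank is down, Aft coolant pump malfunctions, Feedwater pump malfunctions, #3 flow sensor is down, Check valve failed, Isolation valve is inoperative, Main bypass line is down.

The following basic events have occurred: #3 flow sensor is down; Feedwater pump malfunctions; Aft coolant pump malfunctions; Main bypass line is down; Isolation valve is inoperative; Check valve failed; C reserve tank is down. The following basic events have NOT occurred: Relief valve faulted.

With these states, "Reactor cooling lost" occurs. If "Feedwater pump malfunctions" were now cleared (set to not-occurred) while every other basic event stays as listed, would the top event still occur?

Yes

Counterfactual: set "Feedwater pump malfunctions" to not occurred.
Makeup line unavailable [OR]: C reserve tank is down=occurs, Aft coolant pump malfunctions=occurs, Feedwater pump malfunctions=not → at least one input occurs → occurs.
Secondary loop inoperative [AND]: Makeup line unavailable=occurs, #3 flow sensor is down=occurs → all inputs occur → occurs.
Heat-sink path inoperative [OR]: Relief valve faulted=not, Secondary loop inoperative=occurs → at least one input occurs → occurs.
Emergency loop inoperative [AND]: Check valve failed=occurs, Isolation valve is inoperative=occurs, Main bypass line is down=occurs → all inputs occur → occurs.
Reactor cooling lost [AND]: Heat-sink path inoperative=occurs, Emergency loop inoperative=occurs → all inputs occur → occurs.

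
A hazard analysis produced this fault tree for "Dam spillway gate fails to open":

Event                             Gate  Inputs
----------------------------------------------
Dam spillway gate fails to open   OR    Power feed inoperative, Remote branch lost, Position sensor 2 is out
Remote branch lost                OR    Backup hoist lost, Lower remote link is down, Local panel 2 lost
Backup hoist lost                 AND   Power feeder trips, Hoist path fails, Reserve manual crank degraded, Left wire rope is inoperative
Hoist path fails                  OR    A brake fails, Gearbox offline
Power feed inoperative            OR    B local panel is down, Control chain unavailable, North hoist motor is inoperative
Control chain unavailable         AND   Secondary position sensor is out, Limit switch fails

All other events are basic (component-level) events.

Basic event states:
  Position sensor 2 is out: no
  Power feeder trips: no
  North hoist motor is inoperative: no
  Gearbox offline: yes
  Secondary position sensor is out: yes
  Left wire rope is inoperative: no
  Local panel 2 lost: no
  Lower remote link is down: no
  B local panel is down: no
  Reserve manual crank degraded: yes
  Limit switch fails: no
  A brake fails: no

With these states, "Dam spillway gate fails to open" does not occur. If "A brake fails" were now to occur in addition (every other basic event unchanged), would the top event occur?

No

Counterfactual: set "A brake fails" to occurred.
Control chain unavailable [AND]: Secondary position sensor is out=occurs, Limit switch fails=not → not all inputs occur → does not occur.
Power feed inoperative [OR]: B local panel is down=not, Control chain unavailable=not, North hoist motor is inoperative=not → no input occurs → does not occur.
Hoist path fails [OR]: A brake fails=occurs, Gearbox offline=occurs → at least one input occurs → occurs.
Backup hoist lost [AND]: Power feeder trips=not, Hoist path fails=occurs, Reserve manual crank degraded=occurs, Left wire rope is inoperative=not → not all inputs occur → does not occur.
Remote branch lost [OR]: Backup hoist lost=not, Lower remote link is down=not, Local panel 2 lost=not → no input occurs → does not occur.
Dam spillway gate fails to open [OR]: Power feed inoperative=not, Remote branch lost=not, Position sensor 2 is out=not → no input occurs → does not occur.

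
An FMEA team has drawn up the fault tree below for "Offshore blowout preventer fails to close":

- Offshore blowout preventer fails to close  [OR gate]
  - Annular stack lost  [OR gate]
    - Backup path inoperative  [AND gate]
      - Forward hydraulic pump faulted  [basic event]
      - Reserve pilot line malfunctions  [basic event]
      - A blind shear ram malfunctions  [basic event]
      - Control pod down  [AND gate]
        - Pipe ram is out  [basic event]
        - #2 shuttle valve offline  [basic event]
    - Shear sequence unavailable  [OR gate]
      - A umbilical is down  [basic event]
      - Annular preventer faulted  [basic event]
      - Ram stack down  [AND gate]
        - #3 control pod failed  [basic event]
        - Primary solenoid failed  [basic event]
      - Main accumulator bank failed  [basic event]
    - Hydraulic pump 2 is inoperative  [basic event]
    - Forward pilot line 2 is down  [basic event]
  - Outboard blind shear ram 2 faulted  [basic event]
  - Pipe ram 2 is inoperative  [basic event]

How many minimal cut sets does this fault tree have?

Control pod down [AND]: one cut set from each child combined → 1 × 1 = 1 cut set(s).
Backup path inoperative [AND]: one cut set from each child combined → 1 × 1 × 1 × 1 = 1 cut set(s).
Ram stack down [AND]: one cut set from each child combined → 1 × 1 = 1 cut set(s).
Shear sequence unavailable [OR]: union of children's cut sets → 4 cut set(s).
Annular stack lost [OR]: union of children's cut sets → 7 cut set(s).
Offshore blowout preventer fails to close [OR]: union of children's cut sets → 9 cut set(s).
Minimal cut sets: {#2 shuttle valve offline, A blind shear ram malfunctions, Forward hydraulic pump faulted, Pipe ram is out, Reserve pilot line malfunctions}; {A umbilical is down}; {Annular preventer faulted}; {#3 control pod failed, Primary solenoid failed}; {Main accumulator bank failed}; {Hydraulic pump 2 is inoperative}; {Forward pilot line 2 is down}; {Outboard blind shear ram 2 faulted}; {Pipe ram 2 is inoperative}.

9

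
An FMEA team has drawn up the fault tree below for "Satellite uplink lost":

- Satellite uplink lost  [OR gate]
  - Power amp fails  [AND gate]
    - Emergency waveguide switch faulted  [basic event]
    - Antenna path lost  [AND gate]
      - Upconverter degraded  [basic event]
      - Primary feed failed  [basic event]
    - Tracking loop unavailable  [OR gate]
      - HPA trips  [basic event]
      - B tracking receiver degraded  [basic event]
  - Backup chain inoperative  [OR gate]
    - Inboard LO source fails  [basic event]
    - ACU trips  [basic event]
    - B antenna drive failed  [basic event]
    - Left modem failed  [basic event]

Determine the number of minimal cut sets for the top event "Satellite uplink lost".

6

Antenna path lost [AND]: one cut set from each child combined → 1 × 1 = 1 cut set(s).
Tracking loop unavailable [OR]: union of children's cut sets → 2 cut set(s).
Power amp fails [AND]: one cut set from each child combined → 1 × 1 × 2 = 2 cut set(s).
Backup chain inoperative [OR]: union of children's cut sets → 4 cut set(s).
Satellite uplink lost [OR]: union of children's cut sets → 6 cut set(s).
Minimal cut sets: {Emergency waveguide switch faulted, HPA trips, Primary feed failed, Upconverter degraded}; {B tracking receiver degraded, Emergency waveguide switch faulted, Primary feed failed, Upconverter degraded}; {Inboard LO source fails}; {ACU trips}; {B antenna drive failed}; {Left modem failed}.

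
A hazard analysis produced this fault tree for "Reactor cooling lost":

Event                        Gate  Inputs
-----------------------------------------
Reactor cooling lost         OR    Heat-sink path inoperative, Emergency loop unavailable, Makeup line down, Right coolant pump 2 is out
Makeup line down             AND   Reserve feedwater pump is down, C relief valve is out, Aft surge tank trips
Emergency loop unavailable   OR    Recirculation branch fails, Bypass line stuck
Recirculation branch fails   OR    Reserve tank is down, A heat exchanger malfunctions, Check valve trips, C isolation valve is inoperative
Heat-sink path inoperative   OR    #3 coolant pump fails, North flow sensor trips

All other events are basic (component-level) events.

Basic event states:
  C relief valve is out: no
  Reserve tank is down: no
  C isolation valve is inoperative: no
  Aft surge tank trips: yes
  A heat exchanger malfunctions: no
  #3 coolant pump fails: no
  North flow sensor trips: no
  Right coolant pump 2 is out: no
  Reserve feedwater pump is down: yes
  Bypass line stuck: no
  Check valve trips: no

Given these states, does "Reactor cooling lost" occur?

Heat-sink path inoperative [OR]: #3 coolant pump fails=not, North flow sensor trips=not → no input occurs → does not occur.
Recirculation branch fails [OR]: Reserve tank is down=not, A heat exchanger malfunctions=not, Check valve trips=not, C isolation valve is inoperative=not → no input occurs → does not occur.
Emergency loop unavailable [OR]: Recirculation branch fails=not, Bypass line stuck=not → no input occurs → does not occur.
Makeup line down [AND]: Reserve feedwater pump is down=occurs, C relief valve is out=not, Aft surge tank trips=occurs → not all inputs occur → does not occur.
Reactor cooling lost [OR]: Heat-sink path inoperative=not, Emergency loop unavailable=not, Makeup line down=not, Right coolant pump 2 is out=not → no input occurs → does not occur.

No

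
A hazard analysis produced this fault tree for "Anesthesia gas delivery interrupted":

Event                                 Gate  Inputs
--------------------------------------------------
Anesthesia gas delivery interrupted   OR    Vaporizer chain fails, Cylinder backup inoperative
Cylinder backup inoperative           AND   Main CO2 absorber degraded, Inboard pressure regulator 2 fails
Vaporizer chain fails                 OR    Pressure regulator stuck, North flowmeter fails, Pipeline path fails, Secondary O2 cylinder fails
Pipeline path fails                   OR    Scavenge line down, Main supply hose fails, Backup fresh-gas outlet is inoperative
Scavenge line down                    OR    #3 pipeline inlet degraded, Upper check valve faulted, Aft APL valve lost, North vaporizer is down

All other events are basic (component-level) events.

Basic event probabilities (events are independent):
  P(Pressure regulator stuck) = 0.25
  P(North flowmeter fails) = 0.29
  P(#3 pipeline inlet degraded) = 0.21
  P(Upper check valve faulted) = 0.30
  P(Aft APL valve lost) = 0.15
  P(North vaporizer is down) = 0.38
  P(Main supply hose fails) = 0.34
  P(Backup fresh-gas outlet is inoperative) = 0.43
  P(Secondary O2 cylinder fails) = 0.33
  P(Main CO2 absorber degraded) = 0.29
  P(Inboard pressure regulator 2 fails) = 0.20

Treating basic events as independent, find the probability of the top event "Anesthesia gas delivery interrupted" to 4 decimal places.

P(Scavenge line down) [OR] = 1 − (1−0.21) × (1−0.30) × (1−0.15) × (1−0.38) = 0.708569
P(Pipeline path fails) [OR] = 1 − (1−0.708569) × (1−0.34) × (1−0.43) = 0.890364
P(Vaporizer chain fails) [OR] = 1 − (1−0.25) × (1−0.29) × (1−0.890364) × (1−0.33) = 0.960885
P(Cylinder backup inoperative) [AND] = 0.29 × 0.20 = 0.058000
P(Anesthesia gas delivery interrupted) [OR] = 1 − (1−0.960885) × (1−0.058000) = 0.963154
Rounded to 4 decimal places: P(Anesthesia gas delivery interrupted) ≈ 0.9632.

0.9632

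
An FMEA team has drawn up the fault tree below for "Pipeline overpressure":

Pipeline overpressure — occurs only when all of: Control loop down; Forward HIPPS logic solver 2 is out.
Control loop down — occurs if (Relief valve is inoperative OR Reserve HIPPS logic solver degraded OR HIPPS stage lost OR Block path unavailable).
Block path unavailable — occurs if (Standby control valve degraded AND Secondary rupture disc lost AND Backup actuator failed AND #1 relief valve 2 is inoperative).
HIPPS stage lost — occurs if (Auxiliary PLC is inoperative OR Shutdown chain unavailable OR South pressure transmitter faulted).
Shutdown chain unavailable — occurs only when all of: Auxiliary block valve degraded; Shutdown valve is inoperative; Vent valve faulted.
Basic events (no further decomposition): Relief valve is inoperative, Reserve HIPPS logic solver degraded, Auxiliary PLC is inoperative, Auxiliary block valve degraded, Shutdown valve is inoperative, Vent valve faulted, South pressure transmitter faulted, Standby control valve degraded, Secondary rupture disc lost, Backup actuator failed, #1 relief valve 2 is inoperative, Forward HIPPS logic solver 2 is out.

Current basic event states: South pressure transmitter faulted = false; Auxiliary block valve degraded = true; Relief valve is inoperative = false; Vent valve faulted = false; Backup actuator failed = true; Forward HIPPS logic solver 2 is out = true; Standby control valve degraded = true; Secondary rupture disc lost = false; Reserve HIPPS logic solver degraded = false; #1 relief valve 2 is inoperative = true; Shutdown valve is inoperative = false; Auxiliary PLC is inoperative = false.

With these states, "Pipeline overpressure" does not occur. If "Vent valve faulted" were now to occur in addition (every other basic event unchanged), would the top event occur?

Counterfactual: set "Vent valve faulted" to occurred.
Shutdown chain unavailable [AND]: Auxiliary block valve degraded=occurs, Shutdown valve is inoperative=not, Vent valve faulted=occurs → not all inputs occur → does not occur.
HIPPS stage lost [OR]: Auxiliary PLC is inoperative=not, Shutdown chain unavailable=not, South pressure transmitter faulted=not → no input occurs → does not occur.
Block path unavailable [AND]: Standby control valve degraded=occurs, Secondary rupture disc lost=not, Backup actuator failed=occurs, #1 relief valve 2 is inoperative=occurs → not all inputs occur → does not occur.
Control loop down [OR]: Relief valve is inoperative=not, Reserve HIPPS logic solver degraded=not, HIPPS stage lost=not, Block path unavailable=not → no input occurs → does not occur.
Pipeline overpressure [AND]: Control loop down=not, Forward HIPPS logic solver 2 is out=occurs → not all inputs occur → does not occur.

No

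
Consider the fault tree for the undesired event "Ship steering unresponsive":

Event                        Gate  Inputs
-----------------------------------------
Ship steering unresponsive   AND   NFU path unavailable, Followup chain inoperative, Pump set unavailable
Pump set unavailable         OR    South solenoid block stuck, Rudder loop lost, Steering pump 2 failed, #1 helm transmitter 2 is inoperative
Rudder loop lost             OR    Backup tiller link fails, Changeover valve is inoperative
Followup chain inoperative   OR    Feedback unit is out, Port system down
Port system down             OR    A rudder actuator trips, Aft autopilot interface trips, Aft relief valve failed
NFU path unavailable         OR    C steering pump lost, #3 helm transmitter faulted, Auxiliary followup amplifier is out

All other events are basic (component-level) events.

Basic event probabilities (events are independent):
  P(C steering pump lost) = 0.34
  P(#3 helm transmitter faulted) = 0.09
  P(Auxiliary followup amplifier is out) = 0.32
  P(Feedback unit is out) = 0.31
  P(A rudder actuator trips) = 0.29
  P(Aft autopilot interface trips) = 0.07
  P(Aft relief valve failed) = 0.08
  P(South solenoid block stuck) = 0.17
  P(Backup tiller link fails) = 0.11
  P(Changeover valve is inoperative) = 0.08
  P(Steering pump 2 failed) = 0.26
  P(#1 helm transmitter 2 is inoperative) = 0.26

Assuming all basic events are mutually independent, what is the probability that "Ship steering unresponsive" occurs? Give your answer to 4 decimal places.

P(NFU path unavailable) [OR] = 1 − (1−0.34) × (1−0.09) × (1−0.32) = 0.591592
P(Port system down) [OR] = 1 − (1−0.29) × (1−0.07) × (1−0.08) = 0.392524
P(Followup chain inoperative) [OR] = 1 − (1−0.31) × (1−0.392524) = 0.580842
P(Rudder loop lost) [OR] = 1 − (1−0.11) × (1−0.08) = 0.181200
P(Pump set unavailable) [OR] = 1 − (1−0.17) × (1−0.181200) × (1−0.26) × (1−0.26) = 0.627849
P(Ship steering unresponsive) [AND] = 0.591592 × 0.580842 × 0.627849 = 0.215742
Rounded to 4 decimal places: P(Ship steering unresponsive) ≈ 0.2157.

0.2157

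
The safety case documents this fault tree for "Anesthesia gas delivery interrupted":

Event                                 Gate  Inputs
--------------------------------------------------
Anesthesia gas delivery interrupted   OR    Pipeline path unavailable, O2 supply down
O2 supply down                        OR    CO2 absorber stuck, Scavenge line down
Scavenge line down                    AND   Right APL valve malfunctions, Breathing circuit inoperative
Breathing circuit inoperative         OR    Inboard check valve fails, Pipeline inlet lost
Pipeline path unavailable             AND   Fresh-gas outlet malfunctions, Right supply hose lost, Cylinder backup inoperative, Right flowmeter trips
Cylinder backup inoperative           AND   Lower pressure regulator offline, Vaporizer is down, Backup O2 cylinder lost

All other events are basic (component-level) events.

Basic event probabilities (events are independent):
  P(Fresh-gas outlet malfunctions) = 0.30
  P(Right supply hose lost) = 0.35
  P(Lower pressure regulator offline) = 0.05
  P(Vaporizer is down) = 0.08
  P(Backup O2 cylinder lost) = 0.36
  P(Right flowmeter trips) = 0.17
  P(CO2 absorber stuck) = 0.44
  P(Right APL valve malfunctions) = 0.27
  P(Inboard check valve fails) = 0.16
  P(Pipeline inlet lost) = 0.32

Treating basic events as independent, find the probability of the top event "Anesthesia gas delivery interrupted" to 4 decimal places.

P(Cylinder backup inoperative) [AND] = 0.05 × 0.08 × 0.36 = 0.001440
P(Pipeline path unavailable) [AND] = 0.30 × 0.35 × 0.001440 × 0.17 = 0.000026
P(Breathing circuit inoperative) [OR] = 1 − (1−0.16) × (1−0.32) = 0.428800
P(Scavenge line down) [AND] = 0.27 × 0.428800 = 0.115776
P(O2 supply down) [OR] = 1 − (1−0.44) × (1−0.115776) = 0.504835
P(Anesthesia gas delivery interrupted) [OR] = 1 − (1−0.000026) × (1−0.504835) = 0.504848
Rounded to 4 decimal places: P(Anesthesia gas delivery interrupted) ≈ 0.5048.

0.5048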